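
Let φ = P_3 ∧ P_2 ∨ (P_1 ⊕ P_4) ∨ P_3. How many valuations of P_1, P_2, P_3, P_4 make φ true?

P_1 | P_2 | P_3 | P_4 | ((P_3 ∧ P_2) ∨ (P_1 ⊕ P_4) ∨ P_3)
--- | --- | --- | --- | ---------------------------------
 F  |  F  |  F  |  F  |                 F                
 F  |  F  |  F  |  T  |                 T                
 F  |  F  |  T  |  F  |                 T                
 F  |  F  |  T  |  T  |                 T                
 F  |  T  |  F  |  F  |                 F                
 F  |  T  |  F  |  T  |                 T                
 F  |  T  |  T  |  F  |                 T                
 F  |  T  |  T  |  T  |                 T                
 T  |  F  |  F  |  F  |                 T                
 T  |  F  |  F  |  T  |                 F                
 T  |  F  |  T  |  F  |                 T                
 T  |  F  |  T  |  T  |                 T                
 T  |  T  |  F  |  F  |                 T                
 T  |  T  |  F  |  T  |                 F                
 T  |  T  |  T  |  F  |                 T                
 T  |  T  |  T  |  T  |                 T                
The formula is true on 12 of the 16 rows.

12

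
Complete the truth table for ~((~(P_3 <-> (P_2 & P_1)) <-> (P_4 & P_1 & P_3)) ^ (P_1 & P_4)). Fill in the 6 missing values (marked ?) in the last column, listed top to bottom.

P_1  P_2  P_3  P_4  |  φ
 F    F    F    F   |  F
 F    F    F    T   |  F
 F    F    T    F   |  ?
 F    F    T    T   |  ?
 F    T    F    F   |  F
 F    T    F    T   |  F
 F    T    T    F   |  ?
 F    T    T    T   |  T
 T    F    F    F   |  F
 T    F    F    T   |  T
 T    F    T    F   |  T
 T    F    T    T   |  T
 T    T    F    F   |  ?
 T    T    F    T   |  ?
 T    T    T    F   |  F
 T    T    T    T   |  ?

Row P_1=F, P_2=F, P_3=T, P_4=F: (~(P_3 <-> (P_2 & P_1)) <-> (P_4 & P_1 & P_3)) = F, (P_1 & P_4) = F, ((~(P_3 <-> (P_2 & P_1)) <-> (P_4 & P_1 & P_3)) ^ (P_1 & P_4)) = F, so the formula = T.
Row P_1=F, P_2=F, P_3=T, P_4=T: (~(P_3 <-> (P_2 & P_1)) <-> (P_4 & P_1 & P_3)) = F, (P_1 & P_4) = F, ((~(P_3 <-> (P_2 & P_1)) <-> (P_4 & P_1 & P_3)) ^ (P_1 & P_4)) = F, so the formula = T.
Row P_1=F, P_2=T, P_3=T, P_4=F: (~(P_3 <-> (P_2 & P_1)) <-> (P_4 & P_1 & P_3)) = F, (P_1 & P_4) = F, ((~(P_3 <-> (P_2 & P_1)) <-> (P_4 & P_1 & P_3)) ^ (P_1 & P_4)) = F, so the formula = T.
Row P_1=T, P_2=T, P_3=F, P_4=F: (~(P_3 <-> (P_2 & P_1)) <-> (P_4 & P_1 & P_3)) = F, (P_1 & P_4) = F, ((~(P_3 <-> (P_2 & P_1)) <-> (P_4 & P_1 & P_3)) ^ (P_1 & P_4)) = F, so the formula = T.
Row P_1=T, P_2=T, P_3=F, P_4=T: (~(P_3 <-> (P_2 & P_1)) <-> (P_4 & P_1 & P_3)) = F, (P_1 & P_4) = T, ((~(P_3 <-> (P_2 & P_1)) <-> (P_4 & P_1 & P_3)) ^ (P_1 & P_4)) = T, so the formula = F.
Row P_1=T, P_2=T, P_3=T, P_4=T: (~(P_3 <-> (P_2 & P_1)) <-> (P_4 & P_1 & P_3)) = F, (P_1 & P_4) = T, ((~(P_3 <-> (P_2 & P_1)) <-> (P_4 & P_1 & P_3)) ^ (P_1 & P_4)) = T, so the formula = F.

T, T, T, T, F, F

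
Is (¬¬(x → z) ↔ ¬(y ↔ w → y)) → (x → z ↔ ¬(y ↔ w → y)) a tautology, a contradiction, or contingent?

tautology

  x      y      z      w    |    φ  
 True   True   True   True  |   True
 True   True   True  False  |   True
 True   True  False   True  |   True
 True   True  False  False  |   True
 True  False   True   True  |   True
 True  False   True  False  |   True
 True  False  False   True  |   True
 True  False  False  False  |   True
False   True   True   True  |   True
False   True   True  False  |   True
False   True  False   True  |   True
False   True  False  False  |   True
False  False   True   True  |   True
False  False   True  False  |   True
False  False  False   True  |   True
False  False  False  False  |   True
Every row is True, so the formula is a tautology.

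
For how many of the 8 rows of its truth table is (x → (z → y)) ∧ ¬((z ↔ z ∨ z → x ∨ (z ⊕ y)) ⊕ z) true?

6

  x   |   y   |   z   || (z → y) | (x → (z → y)) | (z ∨ z) | (z ⊕ y) | (x ∨ (z ⊕ y)) | ((z ∨ z) → (x ∨ (z ⊕ y))) |   φ  
 True |  True |  True ||   True  |      True     |   True  |  False  |      True     |            True           |  True
 True |  True | False ||   True  |      True     |  False  |   True  |      True     |            True           |  True
 True | False |  True ||  False  |     False     |   True  |   True  |      True     |            True           | False
 True | False | False ||   True  |      True     |  False  |  False  |      True     |            True           |  True
False |  True |  True ||   True  |      True     |   True  |  False  |     False     |           False           | False
False |  True | False ||   True  |      True     |  False  |   True  |      True     |            True           |  True
False | False |  True ||  False  |      True     |   True  |   True  |      True     |            True           |  True
False | False | False ||   True  |      True     |  False  |  False  |     False     |            True           |  True
The formula is true on 6 of the 8 rows.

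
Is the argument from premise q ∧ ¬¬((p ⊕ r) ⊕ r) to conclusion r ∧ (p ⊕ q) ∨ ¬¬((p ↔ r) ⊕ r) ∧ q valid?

p | q | r | φ | ψ
- | - | - | - | -
1 | 1 | 1 | 1 | 0
1 | 1 | 0 | 1 | 0
1 | 0 | 1 | 0 | 1
1 | 0 | 0 | 0 | 0
0 | 1 | 1 | 0 | 1
0 | 1 | 0 | 0 | 1
0 | 0 | 1 | 0 | 0
0 | 0 | 0 | 0 | 0
At p=1, q=1, r=1 we have φ true but ψ false, so φ does not entail ψ.

no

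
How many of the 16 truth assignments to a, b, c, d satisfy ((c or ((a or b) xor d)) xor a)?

8

a  b  c  d  |  (a or b)  ((a or b) xor d)  (c or ((a or b) xor d))  φ
0  0  0  0  |     0             0                     0             0
0  0  0  1  |     0             1                     1             1
0  0  1  0  |     0             0                     1             1
0  0  1  1  |     0             1                     1             1
0  1  0  0  |     1             1                     1             1
0  1  0  1  |     1             0                     0             0
0  1  1  0  |     1             1                     1             1
0  1  1  1  |     1             0                     1             1
1  0  0  0  |     1             1                     1             0
1  0  0  1  |     1             0                     0             1
1  0  1  0  |     1             1                     1             0
1  0  1  1  |     1             0                     1             0
1  1  0  0  |     1             1                     1             0
1  1  0  1  |     1             0                     0             1
1  1  1  0  |     1             1                     1             0
1  1  1  1  |     1             0                     1             0
The formula is true on 8 of the 16 rows.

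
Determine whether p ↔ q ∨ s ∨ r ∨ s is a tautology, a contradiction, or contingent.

contingent

  p   |   q   |   r   |   s   | (q ∨ s ∨ r ∨ s) | (p ↔ (q ∨ s ∨ r ∨ s))
----- | ----- | ----- | ----- | --------------- | ---------------------
False | False | False | False |      False      |          True        
False | False | False |  True |       True      |         False        
False | False |  True | False |       True      |         False        
False | False |  True |  True |       True      |         False        
False |  True | False | False |       True      |         False        
False |  True | False |  True |       True      |         False        
False |  True |  True | False |       True      |         False        
False |  True |  True |  True |       True      |         False        
 True | False | False | False |      False      |         False        
 True | False | False |  True |       True      |          True        
 True | False |  True | False |       True      |          True        
 True | False |  True |  True |       True      |          True        
 True |  True | False | False |       True      |          True        
 True |  True | False |  True |       True      |          True        
 True |  True |  True | False |       True      |          True        
 True |  True |  True |  True |       True      |          True        
8 of 16 rows are True, so the formula is contingent.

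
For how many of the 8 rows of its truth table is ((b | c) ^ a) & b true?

a  b  c     (b | c)  ((b | c) ^ a)  (((b | c) ^ a) & b)
T  T  T        T           F                 F         
T  T  F        T           F                 F         
T  F  T        T           F                 F         
T  F  F        F           T                 F         
F  T  T        T           T                 T         
F  T  F        T           T                 T         
F  F  T        T           T                 F         
F  F  F        F           F                 F         
The formula is true on 2 of the 8 rows.

2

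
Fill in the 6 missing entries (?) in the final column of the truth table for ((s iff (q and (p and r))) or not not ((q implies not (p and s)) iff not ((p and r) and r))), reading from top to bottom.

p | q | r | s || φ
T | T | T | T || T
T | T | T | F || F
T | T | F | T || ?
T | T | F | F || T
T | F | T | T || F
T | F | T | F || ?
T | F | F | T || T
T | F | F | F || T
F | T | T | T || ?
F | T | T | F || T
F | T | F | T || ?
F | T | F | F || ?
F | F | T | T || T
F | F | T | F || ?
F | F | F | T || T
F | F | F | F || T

F, T, T, T, T, T

Row p=T, q=T, r=F, s=T: (s iff (q and (p and r))) = F, not not ((q implies not (p and s)) iff not ((p and r) and r)) = F, so the formula = F.
Row p=T, q=F, r=T, s=F: (s iff (q and (p and r))) = T, not not ((q implies not (p and s)) iff not ((p and r) and r)) = F, so the formula = T.
Row p=F, q=T, r=T, s=T: (s iff (q and (p and r))) = F, not not ((q implies not (p and s)) iff not ((p and r) and r)) = T, so the formula = T.
Row p=F, q=T, r=F, s=T: (s iff (q and (p and r))) = F, not not ((q implies not (p and s)) iff not ((p and r) and r)) = T, so the formula = T.
Row p=F, q=T, r=F, s=F: (s iff (q and (p and r))) = T, not not ((q implies not (p and s)) iff not ((p and r) and r)) = T, so the formula = T.
Row p=F, q=F, r=T, s=F: (s iff (q and (p and r))) = T, not not ((q implies not (p and s)) iff not ((p and r) and r)) = T, so the formula = T.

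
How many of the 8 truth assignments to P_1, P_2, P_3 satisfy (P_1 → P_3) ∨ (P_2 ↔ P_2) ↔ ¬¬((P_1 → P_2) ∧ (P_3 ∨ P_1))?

4

P_1  P_2  P_3  |  (P_1 → P_3)  (P_2 ↔ P_2)  ((P_1 → P_3) ∨ (P_2 ↔ P_2))  (P_1 → P_2)  (P_3 ∨ P_1)  ((P_1 → P_2) ∧ (P_3 ∨ P_1))  ¬((P_1 → P_2) ∧ (P_3 ∨ P_1))  φ
 F    F    F   |       T            T                    T                    T            F                    F                            T                F
 F    F    T   |       T            T                    T                    T            T                    T                            F                T
 F    T    F   |       T            T                    T                    T            F                    F                            T                F
 F    T    T   |       T            T                    T                    T            T                    T                            F                T
 T    F    F   |       F            T                    T                    F            T                    F                            T                F
 T    F    T   |       T            T                    T                    F            T                    F                            T                F
 T    T    F   |       F            T                    T                    T            T                    T                            F                T
 T    T    T   |       T            T                    T                    T            T                    T                            F                T
The formula is true on 4 of the 8 rows.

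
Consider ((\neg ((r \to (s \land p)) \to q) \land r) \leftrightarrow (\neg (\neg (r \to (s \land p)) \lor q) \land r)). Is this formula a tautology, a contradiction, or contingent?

tautology

p  q  r  s  |  φ
1  1  1  1  |  1
1  1  1  0  |  1
1  1  0  1  |  1
1  1  0  0  |  1
1  0  1  1  |  1
1  0  1  0  |  1
1  0  0  1  |  1
1  0  0  0  |  1
0  1  1  1  |  1
0  1  1  0  |  1
0  1  0  1  |  1
0  1  0  0  |  1
0  0  1  1  |  1
0  0  1  0  |  1
0  0  0  1  |  1
0  0  0  0  |  1
Every row is 1, so the formula is a tautology.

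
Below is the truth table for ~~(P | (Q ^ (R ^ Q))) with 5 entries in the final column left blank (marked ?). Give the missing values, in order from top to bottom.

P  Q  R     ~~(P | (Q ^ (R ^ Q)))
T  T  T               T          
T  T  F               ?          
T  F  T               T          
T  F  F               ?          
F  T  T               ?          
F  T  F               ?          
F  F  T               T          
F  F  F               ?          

Row P=T, Q=T, R=F: (P | (Q ^ (R ^ Q))) = T, ~(P | (Q ^ (R ^ Q))) = F, so ~~(P | (Q ^ (R ^ Q))) = T.
Row P=T, Q=F, R=F: (P | (Q ^ (R ^ Q))) = T, ~(P | (Q ^ (R ^ Q))) = F, so ~~(P | (Q ^ (R ^ Q))) = T.
Row P=F, Q=T, R=T: (P | (Q ^ (R ^ Q))) = T, ~(P | (Q ^ (R ^ Q))) = F, so ~~(P | (Q ^ (R ^ Q))) = T.
Row P=F, Q=T, R=F: (P | (Q ^ (R ^ Q))) = F, ~(P | (Q ^ (R ^ Q))) = T, so ~~(P | (Q ^ (R ^ Q))) = F.
Row P=F, Q=F, R=F: (P | (Q ^ (R ^ Q))) = F, ~(P | (Q ^ (R ^ Q))) = T, so ~~(P | (Q ^ (R ^ Q))) = F.

T, T, T, F, F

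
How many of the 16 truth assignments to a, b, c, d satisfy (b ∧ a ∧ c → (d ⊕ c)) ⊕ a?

  a      b      c      d    |  (b ∧ a ∧ c)  (d ⊕ c)  ((b ∧ a ∧ c) → (d ⊕ c))  (((b ∧ a ∧ c) → (d ⊕ c)) ⊕ a)
False  False  False  False  |     False      False             True                        True            
False  False  False   True  |     False       True             True                        True            
False  False   True  False  |     False       True             True                        True            
False  False   True   True  |     False      False             True                        True            
False   True  False  False  |     False      False             True                        True            
False   True  False   True  |     False       True             True                        True            
False   True   True  False  |     False       True             True                        True            
False   True   True   True  |     False      False             True                        True            
 True  False  False  False  |     False      False             True                       False            
 True  False  False   True  |     False       True             True                       False            
 True  False   True  False  |     False       True             True                       False            
 True  False   True   True  |     False      False             True                       False            
 True   True  False  False  |     False      False             True                       False            
 True   True  False   True  |     False       True             True                       False            
 True   True   True  False  |      True       True             True                       False            
 True   True   True   True  |      True      False            False                        True            
The formula is true on 9 of the 16 rows.

9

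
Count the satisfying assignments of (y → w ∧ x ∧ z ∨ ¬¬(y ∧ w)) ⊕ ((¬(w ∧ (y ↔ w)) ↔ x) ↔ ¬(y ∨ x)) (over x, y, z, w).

12

x | y | z | w || (w ∧ x ∧ z) | (y ∧ w) | ¬(y ∧ w) | ¬¬(y ∧ w) | ((w ∧ x ∧ z) ∨ ¬¬(y ∧ w)) | (y ↔ w) | (w ∧ (y ↔ w)) | ¬(w ∧ (y ↔ w)) | (¬(w ∧ (y ↔ w)) ↔ x) | (y ∨ x) | ¬(y ∨ x) | φ
1 | 1 | 1 | 1 ||      1      |    1    |    0     |     1     |             1             |    1    |       1       |       0        |          0           |    1    |    0     | 0
1 | 1 | 1 | 0 ||      0      |    0    |    1     |     0     |             0             |    0    |       0       |       1        |          1           |    1    |    0     | 0
1 | 1 | 0 | 1 ||      0      |    1    |    0     |     1     |             1             |    1    |       1       |       0        |          0           |    1    |    0     | 0
1 | 1 | 0 | 0 ||      0      |    0    |    1     |     0     |             0             |    0    |       0       |       1        |          1           |    1    |    0     | 0
1 | 0 | 1 | 1 ||      1      |    0    |    1     |     0     |             1             |    0    |       0       |       1        |          1           |    1    |    0     | 1
1 | 0 | 1 | 0 ||      0      |    0    |    1     |     0     |             0             |    1    |       0       |       1        |          1           |    1    |    0     | 1
1 | 0 | 0 | 1 ||      0      |    0    |    1     |     0     |             0             |    0    |       0       |       1        |          1           |    1    |    0     | 1
1 | 0 | 0 | 0 ||      0      |    0    |    1     |     0     |             0             |    1    |       0       |       1        |          1           |    1    |    0     | 1
0 | 1 | 1 | 1 ||      0      |    1    |    0     |     1     |             1             |    1    |       1       |       0        |          1           |    1    |    0     | 1
0 | 1 | 1 | 0 ||      0      |    0    |    1     |     0     |             0             |    0    |       0       |       1        |          0           |    1    |    0     | 1
0 | 1 | 0 | 1 ||      0      |    1    |    0     |     1     |             1             |    1    |       1       |       0        |          1           |    1    |    0     | 1
0 | 1 | 0 | 0 ||      0      |    0    |    1     |     0     |             0             |    0    |       0       |       1        |          0           |    1    |    0     | 1
0 | 0 | 1 | 1 ||      0      |    0    |    1     |     0     |             0             |    0    |       0       |       1        |          0           |    0    |    1     | 1
0 | 0 | 1 | 0 ||      0      |    0    |    1     |     0     |             0             |    1    |       0       |       1        |          0           |    0    |    1     | 1
0 | 0 | 0 | 1 ||      0      |    0    |    1     |     0     |             0             |    0    |       0       |       1        |          0           |    0    |    1     | 1
0 | 0 | 0 | 0 ||      0      |    0    |    1     |     0     |             0             |    1    |       0       |       1        |          0           |    0    |    1     | 1
The formula is true on 12 of the 16 rows.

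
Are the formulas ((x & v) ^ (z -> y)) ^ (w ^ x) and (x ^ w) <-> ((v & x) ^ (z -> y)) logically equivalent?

x | y | z | w | v || φ | ψ
F | F | F | F | F || T | F
F | F | F | F | T || T | F
F | F | F | T | F || F | T
F | F | F | T | T || F | T
F | F | T | F | F || F | T
F | F | T | F | T || F | T
F | F | T | T | F || T | F
F | F | T | T | T || T | F
F | T | F | F | F || T | F
F | T | F | F | T || T | F
F | T | F | T | F || F | T
F | T | F | T | T || F | T
F | T | T | F | F || T | F
F | T | T | F | T || T | F
F | T | T | T | F || F | T
F | T | T | T | T || F | T
T | F | F | F | F || F | T
T | F | F | F | T || T | F
T | F | F | T | F || T | F
T | F | F | T | T || F | T
T | F | T | F | F || T | F
T | F | T | F | T || F | T
T | F | T | T | F || F | T
T | F | T | T | T || T | F
T | T | F | F | F || F | T
T | T | F | F | T || T | F
T | T | F | T | F || T | F
T | T | F | T | T || F | T
T | T | T | F | F || F | T
T | T | T | F | T || T | F
T | T | T | T | F || T | F
T | T | T | T | T || F | T
The columns differ at x=F, y=F, z=F, w=F, v=F (φ=T, ψ=F), so they are not equivalent.

not equivalent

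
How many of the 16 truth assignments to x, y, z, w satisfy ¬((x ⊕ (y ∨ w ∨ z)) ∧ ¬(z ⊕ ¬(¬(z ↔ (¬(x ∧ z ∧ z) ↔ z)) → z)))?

x | y | z | w | φ
- | - | - | - | -
F | F | F | F | T
F | F | F | T | F
F | F | T | F | T
F | F | T | T | T
F | T | F | F | F
F | T | F | T | F
F | T | T | F | T
F | T | T | T | T
T | F | F | F | F
T | F | F | T | T
T | F | T | F | T
T | F | T | T | T
T | T | F | F | T
T | T | F | T | T
T | T | T | F | T
T | T | T | T | T
The formula is true on 12 of the 16 rows.

12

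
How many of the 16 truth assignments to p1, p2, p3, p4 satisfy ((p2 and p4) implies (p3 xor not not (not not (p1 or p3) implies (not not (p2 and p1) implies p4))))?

14

p1 | p2 | p3 | p4 || (p2 and p4) | (p1 or p3) | not (p1 or p3) | not not (p1 or p3) | (p2 and p1) | not (p2 and p1) | not not (p2 and p1) | φ
1  | 1  | 1  | 1  ||      1      |     1      |       0        |         1          |      1      |        0        |          1          | 0
1  | 1  | 1  | 0  ||      0      |     1      |       0        |         1          |      1      |        0        |          1          | 1
1  | 1  | 0  | 1  ||      1      |     1      |       0        |         1          |      1      |        0        |          1          | 1
1  | 1  | 0  | 0  ||      0      |     1      |       0        |         1          |      1      |        0        |          1          | 1
1  | 0  | 1  | 1  ||      0      |     1      |       0        |         1          |      0      |        1        |          0          | 1
1  | 0  | 1  | 0  ||      0      |     1      |       0        |         1          |      0      |        1        |          0          | 1
1  | 0  | 0  | 1  ||      0      |     1      |       0        |         1          |      0      |        1        |          0          | 1
1  | 0  | 0  | 0  ||      0      |     1      |       0        |         1          |      0      |        1        |          0          | 1
0  | 1  | 1  | 1  ||      1      |     1      |       0        |         1          |      0      |        1        |          0          | 0
0  | 1  | 1  | 0  ||      0      |     1      |       0        |         1          |      0      |        1        |          0          | 1
0  | 1  | 0  | 1  ||      1      |     0      |       1        |         0          |      0      |        1        |          0          | 1
0  | 1  | 0  | 0  ||      0      |     0      |       1        |         0          |      0      |        1        |          0          | 1
0  | 0  | 1  | 1  ||      0      |     1      |       0        |         1          |      0      |        1        |          0          | 1
0  | 0  | 1  | 0  ||      0      |     1      |       0        |         1          |      0      |        1        |          0          | 1
0  | 0  | 0  | 1  ||      0      |     0      |       1        |         0          |      0      |        1        |          0          | 1
0  | 0  | 0  | 0  ||      0      |     0      |       1        |         0          |      0      |        1        |          0          | 1
The formula is true on 14 of the 16 rows.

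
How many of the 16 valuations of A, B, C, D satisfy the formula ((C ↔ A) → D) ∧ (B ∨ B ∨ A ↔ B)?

A | B | C | D | (C ↔ A) | ((C ↔ A) → D) | (B ∨ B) | ((B ∨ B) ∨ A) | (((B ∨ B) ∨ A) ↔ B) | φ
- | - | - | - | ------- | ------------- | ------- | ------------- | ------------------- | -
T | T | T | T |    T    |       T       |    T    |       T       |          T          | T
T | T | T | F |    T    |       F       |    T    |       T       |          T          | F
T | T | F | T |    F    |       T       |    T    |       T       |          T          | T
T | T | F | F |    F    |       T       |    T    |       T       |          T          | T
T | F | T | T |    T    |       T       |    F    |       T       |          F          | F
T | F | T | F |    T    |       F       |    F    |       T       |          F          | F
T | F | F | T |    F    |       T       |    F    |       T       |          F          | F
T | F | F | F |    F    |       T       |    F    |       T       |          F          | F
F | T | T | T |    F    |       T       |    T    |       T       |          T          | T
F | T | T | F |    F    |       T       |    T    |       T       |          T          | T
F | T | F | T |    T    |       T       |    T    |       T       |          T          | T
F | T | F | F |    T    |       F       |    T    |       T       |          T          | F
F | F | T | T |    F    |       T       |    F    |       F       |          T          | T
F | F | T | F |    F    |       T       |    F    |       F       |          T          | T
F | F | F | T |    T    |       T       |    F    |       F       |          T          | T
F | F | F | F |    T    |       F       |    F    |       F       |          T          | F
The formula is true on 9 of the 16 rows.

9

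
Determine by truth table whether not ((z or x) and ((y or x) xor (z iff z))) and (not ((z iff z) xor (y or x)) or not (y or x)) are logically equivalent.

not equivalent

x | y | z || φ | ψ
F | F | F || T | T
F | F | T || F | T
F | T | F || T | T
F | T | T || T | T
T | F | F || T | T
T | F | T || T | T
T | T | F || T | T
T | T | T || T | T
The columns differ at x=F, y=F, z=T (φ=F, ψ=T), so they are not equivalent.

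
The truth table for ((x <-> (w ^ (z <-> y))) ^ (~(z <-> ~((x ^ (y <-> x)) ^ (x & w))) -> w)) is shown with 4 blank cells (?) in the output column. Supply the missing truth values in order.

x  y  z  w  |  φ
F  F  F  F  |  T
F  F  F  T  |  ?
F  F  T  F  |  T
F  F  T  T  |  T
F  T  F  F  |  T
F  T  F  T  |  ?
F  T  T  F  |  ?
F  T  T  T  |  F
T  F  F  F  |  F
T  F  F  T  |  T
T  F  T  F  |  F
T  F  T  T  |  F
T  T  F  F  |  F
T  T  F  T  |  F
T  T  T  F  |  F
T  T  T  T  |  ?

Row x=F, y=F, z=F, w=T: (x <-> (w ^ (z <-> y))) = T, (~(z <-> ~((x ^ (y <-> x)) ^ (x & w))) -> w) = T, so the formula = F.
Row x=F, y=T, z=F, w=T: (x <-> (w ^ (z <-> y))) = F, (~(z <-> ~((x ^ (y <-> x)) ^ (x & w))) -> w) = T, so the formula = T.
Row x=F, y=T, z=T, w=F: (x <-> (w ^ (z <-> y))) = F, (~(z <-> ~((x ^ (y <-> x)) ^ (x & w))) -> w) = T, so the formula = T.
Row x=T, y=T, z=T, w=T: (x <-> (w ^ (z <-> y))) = F, (~(z <-> ~((x ^ (y <-> x)) ^ (x & w))) -> w) = T, so the formula = T.

F, T, T, T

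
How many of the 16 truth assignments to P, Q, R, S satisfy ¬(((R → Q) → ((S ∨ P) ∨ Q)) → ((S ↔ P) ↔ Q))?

  P      Q      R      S    |  (R → Q)  (S ∨ P)  ((S ∨ P) ∨ Q)  ((R → Q) → ((S ∨ P) ∨ Q))  (S ↔ P)  ((S ↔ P) ↔ Q)    φ  
 True   True   True   True  |    True     True        True                 True              True        True      False
 True   True   True  False  |    True     True        True                 True             False       False       True
 True   True  False   True  |    True     True        True                 True              True        True      False
 True   True  False  False  |    True     True        True                 True             False       False       True
 True  False   True   True  |   False     True        True                 True              True       False       True
 True  False   True  False  |   False     True        True                 True             False        True      False
 True  False  False   True  |    True     True        True                 True              True       False       True
 True  False  False  False  |    True     True        True                 True             False        True      False
False   True   True   True  |    True     True        True                 True             False       False       True
False   True   True  False  |    True    False        True                 True              True        True      False
False   True  False   True  |    True     True        True                 True             False       False       True
False   True  False  False  |    True    False        True                 True              True        True      False
False  False   True   True  |   False     True        True                 True             False        True      False
False  False   True  False  |   False    False       False                 True              True       False       True
False  False  False   True  |    True     True        True                 True             False        True      False
False  False  False  False  |    True    False       False                False              True       False      False
The formula is true on 7 of the 16 rows.

7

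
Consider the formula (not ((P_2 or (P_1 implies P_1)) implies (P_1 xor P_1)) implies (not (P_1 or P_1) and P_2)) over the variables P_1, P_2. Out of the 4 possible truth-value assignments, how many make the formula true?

1

P_1 | P_2 || (P_1 implies P_1) | (P_2 or (P_1 implies P_1)) | (P_1 xor P_1) | (P_1 or P_1) | not (P_1 or P_1) | (not (P_1 or P_1) and P_2) | φ
 1  |  1  ||         1         |             1              |       0       |      1       |        0         |             0              | 0
 1  |  0  ||         1         |             1              |       0       |      1       |        0         |             0              | 0
 0  |  1  ||         1         |             1              |       0       |      0       |        1         |             1              | 1
 0  |  0  ||         1         |             1              |       0       |      0       |        1         |             0              | 0
The formula is true on 1 of the 4 rows.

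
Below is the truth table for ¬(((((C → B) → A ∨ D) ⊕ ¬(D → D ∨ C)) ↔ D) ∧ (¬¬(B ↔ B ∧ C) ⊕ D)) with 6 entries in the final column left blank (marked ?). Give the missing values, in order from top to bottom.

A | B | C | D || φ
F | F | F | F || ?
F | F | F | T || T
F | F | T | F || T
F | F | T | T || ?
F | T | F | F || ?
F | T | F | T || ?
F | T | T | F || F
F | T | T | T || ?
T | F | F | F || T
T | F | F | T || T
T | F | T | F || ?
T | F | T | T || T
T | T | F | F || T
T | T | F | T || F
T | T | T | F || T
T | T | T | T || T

Row A=F, B=F, C=F, D=F: ((((C → B) → A ∨ D) ⊕ ¬(D → D ∨ C)) ↔ D) = T, (¬¬(B ↔ B ∧ C) ⊕ D) = T, (((((C → B) → A ∨ D) ⊕ ¬(D → D ∨ C)) ↔ D) ∧ (¬¬(B ↔ B ∧ C) ⊕ D)) = T, so the formula = F.
Row A=F, B=F, C=T, D=T: ((((C → B) → A ∨ D) ⊕ ¬(D → D ∨ C)) ↔ D) = T, (¬¬(B ↔ B ∧ C) ⊕ D) = F, (((((C → B) → A ∨ D) ⊕ ¬(D → D ∨ C)) ↔ D) ∧ (¬¬(B ↔ B ∧ C) ⊕ D)) = F, so the formula = T.
Row A=F, B=T, C=F, D=F: ((((C → B) → A ∨ D) ⊕ ¬(D → D ∨ C)) ↔ D) = T, (¬¬(B ↔ B ∧ C) ⊕ D) = F, (((((C → B) → A ∨ D) ⊕ ¬(D → D ∨ C)) ↔ D) ∧ (¬¬(B ↔ B ∧ C) ⊕ D)) = F, so the formula = T.
Row A=F, B=T, C=F, D=T: ((((C → B) → A ∨ D) ⊕ ¬(D → D ∨ C)) ↔ D) = T, (¬¬(B ↔ B ∧ C) ⊕ D) = T, (((((C → B) → A ∨ D) ⊕ ¬(D → D ∨ C)) ↔ D) ∧ (¬¬(B ↔ B ∧ C) ⊕ D)) = T, so the formula = F.
Row A=F, B=T, C=T, D=T: ((((C → B) → A ∨ D) ⊕ ¬(D → D ∨ C)) ↔ D) = T, (¬¬(B ↔ B ∧ C) ⊕ D) = F, (((((C → B) → A ∨ D) ⊕ ¬(D → D ∨ C)) ↔ D) ∧ (¬¬(B ↔ B ∧ C) ⊕ D)) = F, so the formula = T.
Row A=T, B=F, C=T, D=F: ((((C → B) → A ∨ D) ⊕ ¬(D → D ∨ C)) ↔ D) = F, (¬¬(B ↔ B ∧ C) ⊕ D) = T, (((((C → B) → A ∨ D) ⊕ ¬(D → D ∨ C)) ↔ D) ∧ (¬¬(B ↔ B ∧ C) ⊕ D)) = F, so the formula = T.

F, T, T, F, T, T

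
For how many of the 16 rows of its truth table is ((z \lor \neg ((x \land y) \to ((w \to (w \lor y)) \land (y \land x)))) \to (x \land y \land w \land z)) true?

  x   |   y   |   z   |   w   |   φ  
----- | ----- | ----- | ----- | -----
False | False | False | False |  True
False | False | False |  True |  True
False | False |  True | False | False
False | False |  True |  True | False
False |  True | False | False |  True
False |  True | False |  True |  True
False |  True |  True | False | False
False |  True |  True |  True | False
 True | False | False | False |  True
 True | False | False |  True |  True
 True | False |  True | False | False
 True | False |  True |  True | False
 True |  True | False | False |  True
 True |  True | False |  True |  True
 True |  True |  True | False | False
 True |  True |  True |  True |  True
The formula is true on 9 of the 16 rows.

9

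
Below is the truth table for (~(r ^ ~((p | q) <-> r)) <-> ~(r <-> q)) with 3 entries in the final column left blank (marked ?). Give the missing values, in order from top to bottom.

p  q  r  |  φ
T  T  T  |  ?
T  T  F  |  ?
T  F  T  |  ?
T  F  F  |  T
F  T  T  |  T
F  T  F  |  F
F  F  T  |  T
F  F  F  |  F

Row p=T, q=T, r=T: ~(r ^ ~((p | q) <-> r)) = F, ~(r <-> q) = F, so the formula = T.
Row p=T, q=T, r=F: ~(r ^ ~((p | q) <-> r)) = F, ~(r <-> q) = T, so the formula = F.
Row p=T, q=F, r=T: ~(r ^ ~((p | q) <-> r)) = F, ~(r <-> q) = T, so the formula = F.

T, F, F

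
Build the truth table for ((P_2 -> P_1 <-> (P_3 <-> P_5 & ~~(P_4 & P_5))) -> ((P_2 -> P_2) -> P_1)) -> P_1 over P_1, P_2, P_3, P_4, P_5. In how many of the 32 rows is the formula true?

P_1 | P_2 | P_3 | P_4 | P_5 || φ
 T  |  T  |  T  |  T  |  T  || T
 T  |  T  |  T  |  T  |  F  || T
 T  |  T  |  T  |  F  |  T  || T
 T  |  T  |  T  |  F  |  F  || T
 T  |  T  |  F  |  T  |  T  || T
 T  |  T  |  F  |  T  |  F  || T
 T  |  T  |  F  |  F  |  T  || T
 T  |  T  |  F  |  F  |  F  || T
 T  |  F  |  T  |  T  |  T  || T
 T  |  F  |  T  |  T  |  F  || T
 T  |  F  |  T  |  F  |  T  || T
 T  |  F  |  T  |  F  |  F  || T
 T  |  F  |  F  |  T  |  T  || T
 T  |  F  |  F  |  T  |  F  || T
 T  |  F  |  F  |  F  |  T  || T
 T  |  F  |  F  |  F  |  F  || T
 F  |  T  |  T  |  T  |  T  || F
 F  |  T  |  T  |  T  |  F  || T
 F  |  T  |  T  |  F  |  T  || T
 F  |  T  |  T  |  F  |  F  || T
 F  |  T  |  F  |  T  |  T  || T
 F  |  T  |  F  |  T  |  F  || F
 F  |  T  |  F  |  F  |  T  || F
 F  |  T  |  F  |  F  |  F  || F
 F  |  F  |  T  |  T  |  T  || T
 F  |  F  |  T  |  T  |  F  || F
 F  |  F  |  T  |  F  |  T  || F
 F  |  F  |  T  |  F  |  F  || F
 F  |  F  |  F  |  T  |  T  || F
 F  |  F  |  F  |  T  |  F  || T
 F  |  F  |  F  |  F  |  T  || T
 F  |  F  |  F  |  F  |  F  || T
The formula is true on 24 of the 32 rows.

24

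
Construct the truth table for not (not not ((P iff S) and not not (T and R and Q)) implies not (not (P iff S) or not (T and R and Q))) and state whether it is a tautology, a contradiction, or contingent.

P  Q  R  S  T  |  φ
1  1  1  1  1  |  0
1  1  1  1  0  |  0
1  1  1  0  1  |  0
1  1  1  0  0  |  0
1  1  0  1  1  |  0
1  1  0  1  0  |  0
1  1  0  0  1  |  0
1  1  0  0  0  |  0
1  0  1  1  1  |  0
1  0  1  1  0  |  0
1  0  1  0  1  |  0
1  0  1  0  0  |  0
1  0  0  1  1  |  0
1  0  0  1  0  |  0
1  0  0  0  1  |  0
1  0  0  0  0  |  0
0  1  1  1  1  |  0
0  1  1  1  0  |  0
0  1  1  0  1  |  0
0  1  1  0  0  |  0
0  1  0  1  1  |  0
0  1  0  1  0  |  0
0  1  0  0  1  |  0
0  1  0  0  0  |  0
0  0  1  1  1  |  0
0  0  1  1  0  |  0
0  0  1  0  1  |  0
0  0  1  0  0  |  0
0  0  0  1  1  |  0
0  0  0  1  0  |  0
0  0  0  0  1  |  0
0  0  0  0  0  |  0
Every row is 0, so the formula is a contradiction.

contradiction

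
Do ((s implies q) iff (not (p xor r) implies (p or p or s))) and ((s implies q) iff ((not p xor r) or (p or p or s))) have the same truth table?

p | q | r | s || φ | ψ
0 | 0 | 0 | 0 || 0 | 1
0 | 0 | 0 | 1 || 0 | 0
0 | 0 | 1 | 0 || 1 | 0
0 | 0 | 1 | 1 || 0 | 0
0 | 1 | 0 | 0 || 0 | 1
0 | 1 | 0 | 1 || 1 | 1
0 | 1 | 1 | 0 || 1 | 0
0 | 1 | 1 | 1 || 1 | 1
1 | 0 | 0 | 0 || 1 | 1
1 | 0 | 0 | 1 || 0 | 0
1 | 0 | 1 | 0 || 1 | 1
1 | 0 | 1 | 1 || 0 | 0
1 | 1 | 0 | 0 || 1 | 1
1 | 1 | 0 | 1 || 1 | 1
1 | 1 | 1 | 0 || 1 | 1
1 | 1 | 1 | 1 || 1 | 1
The columns differ at p=0, q=0, r=0, s=0 (φ=0, ψ=1), so they are not equivalent.

not equivalent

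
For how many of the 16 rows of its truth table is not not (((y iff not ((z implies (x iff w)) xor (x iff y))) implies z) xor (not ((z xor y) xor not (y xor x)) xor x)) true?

4

  x      y      z      w    |  (x iff w)  (z implies (x iff w))  (x iff y)  (z xor y)  (y xor x)  not (y xor x)    φ  
 True   True   True   True  |     True             True             True      False      False         True      False
 True   True   True  False  |    False            False             True      False      False         True      False
 True   True  False   True  |     True             True             True       True      False         True      False
 True   True  False  False  |    False             True             True       True      False         True      False
 True  False   True   True  |     True             True            False       True       True        False      False
 True  False   True  False  |    False            False            False       True       True        False      False
 True  False  False   True  |     True             True            False      False       True        False      False
 True  False  False  False  |    False             True            False      False       True        False      False
False   True   True   True  |    False            False            False      False       True        False      False
False   True   True  False  |     True             True            False      False       True        False      False
False   True  False   True  |    False             True            False       True       True        False       True
False   True  False  False  |     True             True            False       True       True        False       True
False  False   True   True  |    False            False             True       True      False         True      False
False  False   True  False  |     True             True             True       True      False         True      False
False  False  False   True  |    False             True             True      False      False         True       True
False  False  False  False  |     True             True             True      False      False         True       True
The formula is true on 4 of the 16 rows.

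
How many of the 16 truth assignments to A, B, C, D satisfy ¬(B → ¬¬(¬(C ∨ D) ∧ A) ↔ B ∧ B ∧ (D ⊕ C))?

13

A  B  C  D  |  φ
1  1  1  1  |  0
1  1  1  0  |  1
1  1  0  1  |  1
1  1  0  0  |  1
1  0  1  1  |  1
1  0  1  0  |  1
1  0  0  1  |  1
1  0  0  0  |  1
0  1  1  1  |  0
0  1  1  0  |  1
0  1  0  1  |  1
0  1  0  0  |  0
0  0  1  1  |  1
0  0  1  0  |  1
0  0  0  1  |  1
0  0  0  0  |  1
The formula is true on 13 of the 16 rows.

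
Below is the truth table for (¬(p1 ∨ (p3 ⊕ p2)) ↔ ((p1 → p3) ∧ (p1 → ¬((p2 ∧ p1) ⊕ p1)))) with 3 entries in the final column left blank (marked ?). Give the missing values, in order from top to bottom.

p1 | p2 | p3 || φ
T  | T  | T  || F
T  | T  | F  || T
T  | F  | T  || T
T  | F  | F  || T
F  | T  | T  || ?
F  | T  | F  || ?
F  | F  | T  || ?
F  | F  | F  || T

T, F, F

Row p1=F, p2=T, p3=T: ¬(p1 ∨ (p3 ⊕ p2)) = T, ((p1 → p3) ∧ (p1 → ¬((p2 ∧ p1) ⊕ p1))) = T, so the formula = T.
Row p1=F, p2=T, p3=F: ¬(p1 ∨ (p3 ⊕ p2)) = F, ((p1 → p3) ∧ (p1 → ¬((p2 ∧ p1) ⊕ p1))) = T, so the formula = F.
Row p1=F, p2=F, p3=T: ¬(p1 ∨ (p3 ⊕ p2)) = F, ((p1 → p3) ∧ (p1 → ¬((p2 ∧ p1) ⊕ p1))) = T, so the formula = F.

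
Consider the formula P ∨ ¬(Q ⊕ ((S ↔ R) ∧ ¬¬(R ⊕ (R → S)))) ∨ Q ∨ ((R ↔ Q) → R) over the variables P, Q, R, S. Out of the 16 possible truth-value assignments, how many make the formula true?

15

  P   |   Q   |   R   |   S   | (S ↔ R) | (R → S) | (R ⊕ (R → S)) | ¬(R ⊕ (R → S)) | ¬¬(R ⊕ (R → S)) | ((S ↔ R) ∧ ¬¬(R ⊕ (R → S))) | (R ↔ Q) | ((R ↔ Q) → R) |   φ  
----- | ----- | ----- | ----- | ------- | ------- | ------------- | -------------- | --------------- | --------------------------- | ------- | ------------- | -----
 True |  True |  True |  True |   True  |   True  |     False     |      True      |      False      |            False            |   True  |      True     |  True
 True |  True |  True | False |  False  |  False  |      True     |     False      |       True      |            False            |   True  |      True     |  True
 True |  True | False |  True |  False  |   True  |      True     |     False      |       True      |            False            |  False  |      True     |  True
 True |  True | False | False |   True  |   True  |      True     |     False      |       True      |             True            |  False  |      True     |  True
 True | False |  True |  True |   True  |   True  |     False     |      True      |      False      |            False            |  False  |      True     |  True
 True | False |  True | False |  False  |  False  |      True     |     False      |       True      |            False            |  False  |      True     |  True
 True | False | False |  True |  False  |   True  |      True     |     False      |       True      |            False            |   True  |     False     |  True
 True | False | False | False |   True  |   True  |      True     |     False      |       True      |             True            |   True  |     False     |  True
False |  True |  True |  True |   True  |   True  |     False     |      True      |      False      |            False            |   True  |      True     |  True
False |  True |  True | False |  False  |  False  |      True     |     False      |       True      |            False            |   True  |      True     |  True
False |  True | False |  True |  False  |   True  |      True     |     False      |       True      |            False            |  False  |      True     |  True
False |  True | False | False |   True  |   True  |      True     |     False      |       True      |             True            |  False  |      True     |  True
False | False |  True |  True |   True  |   True  |     False     |      True      |      False      |            False            |  False  |      True     |  True
False | False |  True | False |  False  |  False  |      True     |     False      |       True      |            False            |  False  |      True     |  True
False | False | False |  True |  False  |   True  |      True     |     False      |       True      |            False            |   True  |     False     |  True
False | False | False | False |   True  |   True  |      True     |     False      |       True      |             True            |   True  |     False     | False
The formula is true on 15 of the 16 rows.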